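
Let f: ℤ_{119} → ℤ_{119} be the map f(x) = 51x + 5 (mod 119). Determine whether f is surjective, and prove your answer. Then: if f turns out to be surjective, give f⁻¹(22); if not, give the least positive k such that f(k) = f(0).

Since gcd(51, 119) = 17, we have 51x ≡ 0 (mod 17) for all x, so f(x) ≡ 5 (mod 17).
But 0 ≢ 5 (mod 17), so 0 ∈ ℤ_{119} has no preimage. Therefore f is not surjective.
Since f is not surjective, we find the least positive k with f(k) = f(0): this means 51k ≡ 0 (mod 119), i.e. 119 ∣ 51k. Since gcd(51, 119) = 17, dividing through by 17 this holds exactly when 7 ∣ 3k, and as gcd(3, 7) = 1, exactly when 7 ∣ k.
The smallest positive such k is 7.

7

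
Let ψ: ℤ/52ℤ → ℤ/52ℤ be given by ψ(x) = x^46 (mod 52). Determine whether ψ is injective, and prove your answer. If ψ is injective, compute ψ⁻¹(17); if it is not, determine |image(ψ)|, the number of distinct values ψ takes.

14

ψ(12): Repeated squaring mod 52: 12^1 ≡ 12, 12^2 ≡ 12² = 144 ≡ 40, 12^4 ≡ 40² = 1600 ≡ 40, 12^8 ≡ 40² = 1600 ≡ 40, 12^16 ≡ 40² = 1600 ≡ 40, 12^32 ≡ 40² = 1600 ≡ 40. Since 46 = 32 + 8 + 4 + 2, 12^46 ≡ 40·40·40·40: 40·40 = 1600 ≡ 40, then 40·40 = 1600 ≡ 40, then 40·40 = 1600 ≡ 40. So 12^46 ≡ 40 (mod 52).
ψ(14): Repeated squaring mod 52: 14^1 ≡ 14, 14^2 ≡ 14² = 196 ≡ 40, 14^4 ≡ 40² = 1600 ≡ 40, 14^8 ≡ 40² = 1600 ≡ 40, 14^16 ≡ 40² = 1600 ≡ 40, 14^32 ≡ 40² = 1600 ≡ 40. Since 46 = 32 + 8 + 4 + 2, 14^46 ≡ 40·40·40·40: 40·40 = 1600 ≡ 40, then 40·40 = 1600 ≡ 40, then 40·40 = 1600 ≡ 40. So 14^46 ≡ 40 (mod 52).
So ψ(12) = ψ(14) = 40 while 12 ≠ 14, so ψ is not injective.
Since ψ is not injective, we determine |image(ψ)|. Computing x^46 mod 52 for each x (by repeated squaring, reducing mod 52 at every step), the values ψ(0), ψ(1), …, ψ(51) are: 0, 1, 36, 29, 48, 25, 4, 17, 12, 9, 16, 49, 40, 13, 40, 49, 16, 9, 12, 17, 4, 25, 48, 29, 36, 1, 0, 1, 36, 29, 48, 25, 4, 17, 12, 9, 16, 49, 40, 13, 40, 49, 16, 9, 12, 17, 4, 25, 48, 29, 36, 1.
The distinct values are {0, 1, 4, 9, 12, 13, 16, 17, 25, 29, 36, 40, 48, 49}; there are 14 of them.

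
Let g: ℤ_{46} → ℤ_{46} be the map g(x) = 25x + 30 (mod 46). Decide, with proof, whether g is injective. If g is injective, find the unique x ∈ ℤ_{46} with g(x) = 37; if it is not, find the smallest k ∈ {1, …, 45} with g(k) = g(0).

15

If g(s) = g(t), then 25s ≡ 25t (mod 46). Because gcd(25, 46) = 1, we may cancel 25 to get s ≡ t (mod 46).
Therefore g is injective.
We now compute 25⁻¹ mod 46 explicitly. Euclid's algorithm: 46 = 1·25 + 21, 25 = 1·21 + 4, 21 = 5·4 + 1; back-substituting gives 1 = 35·25 − 19·46, so 25⁻¹ ≡ 35 (mod 46).
Since g is injective, we compute g⁻¹(37): solve 25x + 30 ≡ 37 (mod 46), i.e. 25x ≡ 7 (mod 46).
Multiplying by 25⁻¹ = 35 gives x ≡ 35·7 = 245 = 5·46 + 15 ≡ 15 (mod 46).
Check: g(15) = 25·15 + 30 = 405 = 8·46 + 37 ≡ 37 (mod 46).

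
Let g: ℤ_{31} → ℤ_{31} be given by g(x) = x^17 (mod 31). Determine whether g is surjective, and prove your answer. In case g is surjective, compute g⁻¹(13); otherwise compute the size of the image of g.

Since 31 is prime, the nonzero elements of ℤ_{31} form a cyclic group of order 30.
As gcd(17, 30) = 1, raising to the 17th power is a bijection on this group: if a^17 ≡ b^17 then (ab^{−1})^17 = 1, and the only element of order dividing gcd(17, 30) = 1 is 1, so a = b.
With g(0) = 0 this makes g injective on all of ℤ_{31}, hence bijective (finite equal-size domain and codomain). In particular g is surjective.
Since g is surjective, we find the preimage of 13. The inverse of x ↦ x^17 on (ℤ_{31})^× is x ↦ x^23, because 17·23 = 391 = 13·30 + 1 ≡ 1 (mod 30) and x^{30} = 1 for x ≠ 0 (Fermat). So g⁻¹(13) = 13^23 mod 31.
Repeated squaring mod 31: 13^1 ≡ 13, 13^2 ≡ 13² = 169 ≡ 14, 13^4 ≡ 14² = 196 ≡ 10, 13^8 ≡ 10² = 100 ≡ 7, 13^16 ≡ 7² = 49 ≡ 18. Since 23 = 16 + 4 + 2 + 1, 13^23 ≡ 18·10·14·13: 18·10 = 180 ≡ 25, then 25·14 = 350 ≡ 9, then 9·13 = 117 ≡ 24. So 13^23 ≡ 24 (mod 31).
Hence g⁻¹(13) = 24.

24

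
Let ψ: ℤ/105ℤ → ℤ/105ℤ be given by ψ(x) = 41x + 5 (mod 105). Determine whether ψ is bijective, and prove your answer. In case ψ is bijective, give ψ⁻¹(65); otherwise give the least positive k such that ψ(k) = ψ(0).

45

If ψ(s) = ψ(t), then 41s ≡ 41t (mod 105). Because gcd(41, 105) = 1, we may cancel 41 to get s ≡ t (mod 105).
We now compute 41⁻¹ mod 105 explicitly. Euclid's algorithm: 105 = 2·41 + 23, 41 = 1·23 + 18, 23 = 1·18 + 5, 18 = 3·5 + 3, 5 = 1·3 + 2, 3 = 1·2 + 1; back-substituting gives 1 = 41·41 − 16·105, so 41⁻¹ ≡ 41 (mod 105).
Then y ↦ 41(y − 5) is a two-sided inverse to ψ, so every y ∈ ℤ/105ℤ has a preimage.
Thus ψ is bijective.
Since ψ is bijective, we find ψ⁻¹(65): we need 41x ≡ 65 − 5 ≡ 60 (mod 105). Using 41⁻¹ = 41: x ≡ 41·60 = 2460 = 23·105 + 45, so x = 45.
Check: ψ(45) = 41·45 + 5 = 1850 = 17·105 + 65 ≡ 65 (mod 105).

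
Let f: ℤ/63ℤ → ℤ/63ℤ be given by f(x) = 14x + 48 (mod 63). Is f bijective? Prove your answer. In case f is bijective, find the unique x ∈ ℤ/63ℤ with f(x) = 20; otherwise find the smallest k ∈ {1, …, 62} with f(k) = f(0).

We have gcd(14, 63) = 7 > 1. Taking s = 0 and t = 9: f(0) = 48 and f(9) = 14·9 + 48 = 174 ≡ 48 (mod 63).
So f(0) = f(9) while 0 ≠ 9, thus f is not injective, hence not bijective.
Since f is not bijective, we find the least positive k with f(k) = f(0): this means 14k ≡ 0 (mod 63), i.e. 63 ∣ 14k. Since gcd(14, 63) = 7, dividing through by 7 this holds exactly when 9 ∣ 2k, and as gcd(2, 9) = 1, exactly when 9 ∣ k.
The smallest positive such k is 9.

9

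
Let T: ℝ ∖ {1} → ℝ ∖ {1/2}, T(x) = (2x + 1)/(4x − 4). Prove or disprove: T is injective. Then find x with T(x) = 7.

29/26

Suppose T(x_1) = T(x_2). Cross-multiplying: (2x_1 + 1)(4x_2 − 4) = (2x_2 + 1)(4x_1 − 4).
Expanding both sides and cancelling the symmetric terms leaves −12·(x_1 − x_2) = 0. Since −12 ≠ 0, x_1 = x_2. So T is injective.
Solving T(x) = 7: cross-multiplying gives 2x + 1 = 7(4x − 4), which rearranges to −26x = −29, so x = 29/26.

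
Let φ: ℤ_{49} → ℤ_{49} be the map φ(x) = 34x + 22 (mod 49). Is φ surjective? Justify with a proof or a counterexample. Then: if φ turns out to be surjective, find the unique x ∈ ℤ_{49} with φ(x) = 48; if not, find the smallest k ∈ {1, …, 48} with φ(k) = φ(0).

By definition, surjectivity means every element of the codomain has a preimage under φ.
Since gcd(34, 49) = 1, 34 is invertible modulo 49. Euclid's algorithm: 49 = 1·34 + 15, 34 = 2·15 + 4, 15 = 3·4 + 3, 4 = 1·3 + 1; back-substituting gives 1 = 13·34 − 9·49, so 34⁻¹ ≡ 13 (mod 49).
Then y ↦ 13(y − 22) is a two-sided inverse to φ, so every y ∈ ℤ_{49} has a preimage.
Therefore φ is surjective.
Since φ is surjective, we compute φ⁻¹(48): solve 34x + 22 ≡ 48 (mod 49), i.e. 34x ≡ 26 (mod 49).
Multiplying by 34⁻¹ = 13 gives x ≡ 13·26 = 338 = 6·49 + 44 ≡ 44 (mod 49).
Check: φ(44) = 34·44 + 22 = 1518 = 30·49 + 48 ≡ 48 (mod 49).

44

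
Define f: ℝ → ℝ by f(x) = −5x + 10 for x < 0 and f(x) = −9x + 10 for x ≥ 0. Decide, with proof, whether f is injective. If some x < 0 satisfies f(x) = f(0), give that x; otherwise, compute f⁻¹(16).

-6/5

Both pieces are strictly decreasing (slopes −5 and −9), so each is injective on its own interval.
The left piece maps (−∞, 0) onto (10, ∞); the right piece maps [0, ∞) onto (−∞, 10].
These images are disjoint, so no value is attained by both pieces. So f is injective.
Because the two images are disjoint, no x < 0 has f(x) = f(0), so we compute f⁻¹(16): 16 lies in (10, ∞), so solve −5x + 10 = 16: x = (16 − 10)/(−5) = −6/5.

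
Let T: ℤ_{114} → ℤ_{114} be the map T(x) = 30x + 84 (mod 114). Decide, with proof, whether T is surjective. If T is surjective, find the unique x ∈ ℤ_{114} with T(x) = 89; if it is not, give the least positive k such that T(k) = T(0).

Recall: surjectivity means every element of the codomain has a preimage under T.
Since gcd(30, 114) = 6, we have 30x ≡ 0 (mod 6) for all x, so T(x) ≡ 0 (mod 6).
But 1 ≢ 0 (mod 6), so 1 ∈ ℤ_{114} has no preimage. Therefore T is not surjective.
Since T is not surjective, we find the least positive k with T(k) = T(0): this means 30k ≡ 0 (mod 114), i.e. 114 ∣ 30k. Since gcd(30, 114) = 6, dividing through by 6 this holds exactly when 19 ∣ 5k, and as gcd(5, 19) = 1, exactly when 19 ∣ k.
The smallest positive such k is 19.

19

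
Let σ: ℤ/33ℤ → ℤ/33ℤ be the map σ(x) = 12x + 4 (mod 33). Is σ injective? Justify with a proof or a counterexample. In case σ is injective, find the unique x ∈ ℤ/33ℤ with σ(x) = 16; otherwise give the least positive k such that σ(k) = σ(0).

Recall that σ is injective when σ(x_1) = σ(x_2) forces x_1 = x_2.
We have gcd(12, 33) = 3 > 1. Taking x_1 = 0 and x_2 = 11: σ(0) = 4 and σ(11) = 12·11 + 4 = 136 ≡ 4 (mod 33).
So σ(0) = σ(11) while 0 ≠ 11, therefore σ is not injective.
Since σ is not injective, we find the least positive k with σ(k) = σ(0): this means 12k ≡ 0 (mod 33), i.e. 33 ∣ 12k. Since gcd(12, 33) = 3, dividing through by 3 this holds exactly when 11 ∣ 4k, and as gcd(4, 11) = 1, exactly when 11 ∣ k.
The smallest positive such k is 11.

11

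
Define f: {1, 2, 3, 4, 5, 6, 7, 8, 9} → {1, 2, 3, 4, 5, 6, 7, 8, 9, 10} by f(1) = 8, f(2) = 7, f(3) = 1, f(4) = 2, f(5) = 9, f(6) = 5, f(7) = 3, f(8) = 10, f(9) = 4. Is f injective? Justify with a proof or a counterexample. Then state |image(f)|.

9

The values f(1), …, f(9) are 8, 7, 1, 2, 9, 5, 3, 10, 4 — all distinct.
So f(u) = f(v) only when u = v, and f is injective.
The image of f is {1, 2, 3, 4, 5, 7, 8, 9, 10}, which has 9 elements.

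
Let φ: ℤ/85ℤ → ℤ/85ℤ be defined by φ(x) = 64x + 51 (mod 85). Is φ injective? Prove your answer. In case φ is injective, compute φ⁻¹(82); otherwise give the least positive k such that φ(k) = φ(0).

39

Suppose φ(x_1) = φ(x_2) in ℤ/85ℤ. Then 64x_1 + 51 ≡ 64x_2 + 51 (mod 85), so 64(x_1 − x_2) ≡ 0 (mod 85).
Since gcd(64, 85) = 1, 64 is invertible modulo 85, therefore x_1 − x_2 ≡ 0 (mod 85), i.e. x_1 = x_2.
Hence φ is injective.
We now compute 64⁻¹ mod 85 explicitly. Euclid's algorithm: 85 = 1·64 + 21, 64 = 3·21 + 1; back-substituting gives 1 = 4·64 − 3·85, so 64⁻¹ ≡ 4 (mod 85).
Since φ is injective, we find φ⁻¹(82): we need 64x ≡ 82 − 51 ≡ 31 (mod 85). Using 64⁻¹ = 4: x ≡ 4·31 = 124 = 1·85 + 39, so x = 39.
Check: φ(39) = 64·39 + 51 = 2547 = 29·85 + 82 ≡ 82 (mod 85).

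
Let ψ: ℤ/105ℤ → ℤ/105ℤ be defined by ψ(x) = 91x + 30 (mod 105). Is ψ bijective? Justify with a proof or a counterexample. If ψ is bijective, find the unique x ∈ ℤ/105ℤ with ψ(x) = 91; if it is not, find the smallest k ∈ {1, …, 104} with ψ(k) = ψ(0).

We have gcd(91, 105) = 7 > 1. Taking a = 0 and b = 15: ψ(0) = 30 and ψ(15) = 91·15 + 30 = 1395 ≡ 30 (mod 105).
So ψ(0) = ψ(15) while 0 ≠ 15, thus ψ is not injective, hence not bijective.
Since ψ is not bijective, we find the least positive k with ψ(k) = ψ(0): this means 91k ≡ 0 (mod 105), i.e. 105 ∣ 91k. Since gcd(91, 105) = 7, dividing through by 7 this holds exactly when 15 ∣ 13k, and as gcd(13, 15) = 1, exactly when 15 ∣ k.
The smallest positive such k is 15.

15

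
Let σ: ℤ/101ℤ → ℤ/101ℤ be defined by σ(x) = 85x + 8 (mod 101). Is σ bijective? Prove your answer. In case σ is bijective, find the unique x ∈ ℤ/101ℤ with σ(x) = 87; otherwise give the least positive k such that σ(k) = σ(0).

14

If σ(x_1) = σ(x_2), then 85x_1 ≡ 85x_2 (mod 101). Because gcd(85, 101) = 1, we may cancel 85 to get x_1 ≡ x_2 (mod 101).
We now compute 85⁻¹ mod 101 explicitly. Euclid's algorithm: 101 = 1·85 + 16, 85 = 5·16 + 5, 16 = 3·5 + 1; back-substituting gives 1 = 82·85 − 69·101, so 85⁻¹ ≡ 82 (mod 101).
For any y ∈ ℤ/101ℤ, x = 82(y − 8) mod 101 satisfies σ(x) = 85·82(y − 8) + 8 ≡ y (since 85·82 ≡ 1 mod 101). So every y has a preimage.
So σ is bijective.
Since σ is bijective, we find σ⁻¹(87): we need 85x ≡ 87 − 8 ≡ 79 (mod 101). Using 85⁻¹ = 82: x ≡ 82·79 = 6478 = 64·101 + 14, so x = 14.
Check: σ(14) = 85·14 + 8 = 1198 = 11·101 + 87 ≡ 87 (mod 101).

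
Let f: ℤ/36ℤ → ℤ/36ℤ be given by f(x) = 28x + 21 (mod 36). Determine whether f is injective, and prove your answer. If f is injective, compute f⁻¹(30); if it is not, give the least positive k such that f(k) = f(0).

We have gcd(28, 36) = 4 > 1. Taking u = 0 and v = 9: f(0) = 21 and f(9) = 28·9 + 21 = 273 ≡ 21 (mod 36).
So f(0) = f(9) while 0 ≠ 9, thus f is not injective.
Since f is not injective, we find the least positive k with f(k) = f(0): this means 28k ≡ 0 (mod 36), i.e. 36 ∣ 28k. Since gcd(28, 36) = 4, dividing through by 4 this holds exactly when 9 ∣ 7k, and as gcd(7, 9) = 1, exactly when 9 ∣ k.
The smallest positive such k is 9.

9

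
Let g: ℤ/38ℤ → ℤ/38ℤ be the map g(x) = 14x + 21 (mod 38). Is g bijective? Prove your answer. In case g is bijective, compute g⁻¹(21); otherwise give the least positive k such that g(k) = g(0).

19

We have gcd(14, 38) = 2 > 1. Taking x_1 = 0 and x_2 = 19: g(0) = 21 and g(19) = 14·19 + 21 = 287 ≡ 21 (mod 38).
So g(0) = g(19) while 0 ≠ 19, so g is not injective, hence not bijective.
Since g is not bijective, we find the least positive k with g(k) = g(0): this means 14k ≡ 0 (mod 38), i.e. 38 ∣ 14k. Since gcd(14, 38) = 2, dividing through by 2 this holds exactly when 19 ∣ 7k, and as gcd(7, 19) = 1, exactly when 19 ∣ k.
The smallest positive such k is 19.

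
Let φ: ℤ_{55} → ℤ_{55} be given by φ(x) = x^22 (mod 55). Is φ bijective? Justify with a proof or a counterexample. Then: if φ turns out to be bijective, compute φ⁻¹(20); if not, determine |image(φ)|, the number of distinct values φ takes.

φ(3): Repeated squaring mod 55: 3^1 ≡ 3, 3^2 ≡ 3² = 9, 3^4 ≡ 9² = 81 ≡ 26, 3^8 ≡ 26² = 676 ≡ 16, 3^16 ≡ 16² = 256 ≡ 36. Since 22 = 16 + 4 + 2, 3^22 ≡ 36·26·9: 36·26 = 936 ≡ 1, then 1·9 = 9. So 3^22 ≡ 9 (mod 55).
φ(8): Repeated squaring mod 55: 8^1 ≡ 8, 8^2 ≡ 8² = 64 ≡ 9, 8^4 ≡ 9² = 81 ≡ 26, 8^8 ≡ 26² = 676 ≡ 16, 8^16 ≡ 16² = 256 ≡ 36. Since 22 = 16 + 4 + 2, 8^22 ≡ 36·26·9: 36·26 = 936 ≡ 1, then 1·9 = 9. So 8^22 ≡ 9 (mod 55).
So φ(3) = φ(8) = 9 while 3 ≠ 8, so φ is not injective, hence not bijective.
Since φ is not bijective, we determine |image(φ)|. Computing x^22 mod 55 for each x (by repeated squaring, reducing mod 55 at every step), the values φ(0), φ(1), …, φ(54) are: 0, 1, 4, 9, 16, 25, 36, 49, 9, 26, 45, 11, 34, 4, 31, 5, 36, 14, 49, 31, 15, 1, 44, 34, 26, 20, 16, 14, 14, 16, 20, 26, 34, 44, 1, 15, 31, 49, 14, 36, 5, 31, 4, 34, 11, 45, 26, 9, 49, 36, 25, 16, 9, 4, 1.
The distinct values are {0, 1, 4, 5, 9, 11, 14, 15, 16, 20, 25, 26, 31, 34, 36, 44, 45, 49}; there are 18 of them.

18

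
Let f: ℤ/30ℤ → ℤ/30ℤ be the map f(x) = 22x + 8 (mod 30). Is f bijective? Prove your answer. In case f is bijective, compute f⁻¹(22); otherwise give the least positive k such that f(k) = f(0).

15

We have gcd(22, 30) = 2 > 1. Taking s = 0 and t = 15: f(0) = 8 and f(15) = 22·15 + 8 = 338 ≡ 8 (mod 30).
So f(0) = f(15) while 0 ≠ 15, thus f is not injective, hence not bijective.
Since f is not bijective, we find the least positive k with f(k) = f(0): this means 22k ≡ 0 (mod 30), i.e. 30 ∣ 22k. Since gcd(22, 30) = 2, dividing through by 2 this holds exactly when 15 ∣ 11k, and as gcd(11, 15) = 1, exactly when 15 ∣ k.
The smallest positive such k is 15.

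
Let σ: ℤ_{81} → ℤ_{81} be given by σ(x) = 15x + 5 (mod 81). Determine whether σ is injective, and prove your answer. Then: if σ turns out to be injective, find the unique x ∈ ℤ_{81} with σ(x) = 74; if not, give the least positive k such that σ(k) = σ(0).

We have gcd(15, 81) = 3 > 1. Taking x_1 = 0 and x_2 = 27: σ(0) = 5 and σ(27) = 15·27 + 5 = 410 ≡ 5 (mod 81).
So σ(0) = σ(27) while 0 ≠ 27, therefore σ is not injective.
Since σ is not injective, we find the least positive k with σ(k) = σ(0): this means 15k ≡ 0 (mod 81), i.e. 81 ∣ 15k. Since gcd(15, 81) = 3, dividing through by 3 this holds exactly when 27 ∣ 5k, and as gcd(5, 27) = 1, exactly when 27 ∣ k.
The smallest positive such k is 27.

27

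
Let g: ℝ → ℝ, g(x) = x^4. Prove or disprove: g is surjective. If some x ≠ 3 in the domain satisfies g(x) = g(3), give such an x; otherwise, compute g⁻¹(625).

-3

Since 4 is even, x^4 ≥ 0 for all x ∈ ℝ, so −1 ∈ ℝ has no preimage. Thus g is not surjective.
For the follow-up, such an x exists: taking x = −3 ∈ ℝ gives g(−3) = 81 = g(3) with −3 ≠ 3.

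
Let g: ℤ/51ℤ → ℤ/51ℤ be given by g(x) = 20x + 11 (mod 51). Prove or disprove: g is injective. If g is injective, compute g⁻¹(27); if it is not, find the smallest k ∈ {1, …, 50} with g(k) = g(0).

If g(u) = g(v), then 20u ≡ 20v (mod 51). Because gcd(20, 51) = 1, we may cancel 20 to get u ≡ v (mod 51).
Thus g is injective.
We now compute 20⁻¹ mod 51 explicitly. Euclid's algorithm: 51 = 2·20 + 11, 20 = 1·11 + 9, 11 = 1·9 + 2, 9 = 4·2 + 1; back-substituting gives 1 = 23·20 − 9·51, so 20⁻¹ ≡ 23 (mod 51).
Since g is injective, we find g⁻¹(27): we need 20x ≡ 27 − 11 ≡ 16 (mod 51). Using 20⁻¹ = 23: x ≡ 23·16 = 368 = 7·51 + 11, so x = 11.
Check: g(11) = 20·11 + 11 = 231 = 4·51 + 27 ≡ 27 (mod 51).

11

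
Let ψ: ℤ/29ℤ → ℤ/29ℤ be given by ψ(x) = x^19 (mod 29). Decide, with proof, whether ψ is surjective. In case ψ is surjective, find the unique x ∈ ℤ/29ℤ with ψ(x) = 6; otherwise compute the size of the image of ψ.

Since 29 is prime, the nonzero elements of ℤ/29ℤ form a cyclic group of order 28.
As gcd(19, 28) = 1, raising to the 19th power is a bijection on this group: if x_1^19 ≡ x_2^19 then (x_1x_2^{−1})^19 = 1, and the only element of order dividing gcd(19, 28) = 1 is 1, so x_1 = x_2.
With ψ(0) = 0 this makes ψ injective on all of ℤ/29ℤ, hence bijective (finite equal-size domain and codomain). In particular ψ is surjective.
Since ψ is surjective, we find the preimage of 6. The inverse of x ↦ x^19 on (ℤ/29ℤ)^× is x ↦ x^3, because 19·3 = 57 = 2·28 + 1 ≡ 1 (mod 28) and x^{28} = 1 for x ≠ 0 (Fermat). So ψ⁻¹(6) = 6^3 mod 29.
Repeated squaring mod 29: 6^1 ≡ 6, 6^2 ≡ 6² = 36 ≡ 7. Since 3 = 2 + 1, 6^3 ≡ 7·6: 7·6 = 42 ≡ 13. So 6^3 ≡ 13 (mod 29).
Hence ψ⁻¹(6) = 13.

13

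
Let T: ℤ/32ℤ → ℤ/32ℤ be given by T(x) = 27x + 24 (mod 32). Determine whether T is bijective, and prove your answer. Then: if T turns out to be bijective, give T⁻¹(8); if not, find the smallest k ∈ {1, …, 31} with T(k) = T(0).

By definition, T is injective when T(x_1) = T(x_2) forces x_1 = x_2.
Suppose T(x_1) = T(x_2) in ℤ/32ℤ. Then 27x_1 + 24 ≡ 27x_2 + 24 (mod 32), so 27(x_1 − x_2) ≡ 0 (mod 32).
Since gcd(27, 32) = 1, 27 is invertible modulo 32, thus x_1 − x_2 ≡ 0 (mod 32), i.e. x_1 = x_2.
We now compute 27⁻¹ mod 32 explicitly. Euclid's algorithm: 32 = 1·27 + 5, 27 = 5·5 + 2, 5 = 2·2 + 1; back-substituting gives 1 = 19·27 − 16·32, so 27⁻¹ ≡ 19 (mod 32).
For any y ∈ ℤ/32ℤ, x = 19(y − 24) mod 32 satisfies T(x) = 27·19(y − 24) + 24 ≡ y (since 27·19 ≡ 1 mod 32). So every y has a preimage.
Hence T is bijective.
Since T is bijective, we compute T⁻¹(8): solve 27x + 24 ≡ 8 (mod 32), i.e. 27x ≡ 16 (mod 32).
Multiplying by 27⁻¹ = 19 gives x ≡ 19·16 = 304 = 9·32 + 16 ≡ 16 (mod 32).
Check: T(16) = 27·16 + 24 = 456 = 14·32 + 8 ≡ 8 (mod 32).

16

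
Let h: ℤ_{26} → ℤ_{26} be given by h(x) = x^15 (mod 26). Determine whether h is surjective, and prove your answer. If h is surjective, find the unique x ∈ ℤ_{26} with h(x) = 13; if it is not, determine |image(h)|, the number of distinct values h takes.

10

h(1) = 1^15 = 1.
h(3): Repeated squaring mod 26: 3^1 ≡ 3, 3^2 ≡ 3² = 9, 3^4 ≡ 9² = 81 ≡ 3, 3^8 ≡ 3² = 9. Since 15 = 8 + 4 + 2 + 1, 3^15 ≡ 9·3·9·3: 9·3 = 27 ≡ 1, then 1·9 = 9, then 9·3 = 27 ≡ 1. So 3^15 ≡ 1 (mod 26).
So h(1) = h(3) = 1 while 1 ≠ 3, thus h is not injective.
A non-injective map from the 26-element set ℤ_{26} to itself takes at most 25 distinct values, so it cannot be surjective. Hence h is not surjective.
Since h is not surjective, we determine |image(h)|. Computing x^15 mod 26 for each x (by repeated squaring, reducing mod 26 at every step), the values h(0), h(1), …, h(25) are: 0, 1, 8, 1, 12, 21, 8, 5, 18, 1, 12, 5, 12, 13, 14, 21, 14, 25, 8, 21, 18, 5, 14, 25, 18, 25.
The distinct values are {0, 1, 5, 8, 12, 13, 14, 18, 21, 25}; there are 10 of them.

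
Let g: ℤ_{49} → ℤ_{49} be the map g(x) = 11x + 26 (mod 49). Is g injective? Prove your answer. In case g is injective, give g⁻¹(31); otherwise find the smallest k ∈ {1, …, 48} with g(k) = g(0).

45

Recall that g is injective when g(a) = g(b) forces a = b.
If g(a) = g(b), then 11a ≡ 11b (mod 49). Because gcd(11, 49) = 1, we may cancel 11 to get a ≡ b (mod 49).
Hence g is injective.
We now compute 11⁻¹ mod 49 explicitly. Euclid's algorithm: 49 = 4·11 + 5, 11 = 2·5 + 1; back-substituting gives 1 = 9·11 − 2·49, so 11⁻¹ ≡ 9 (mod 49).
Since g is injective, we compute g⁻¹(31): solve 11x + 26 ≡ 31 (mod 49), i.e. 11x ≡ 5 (mod 49).
Multiplying by 11⁻¹ = 9 gives x ≡ 9·5 = 45 ≡ 45 (mod 49).
Check: g(45) = 11·45 + 26 = 521 = 10·49 + 31 ≡ 31 (mod 49).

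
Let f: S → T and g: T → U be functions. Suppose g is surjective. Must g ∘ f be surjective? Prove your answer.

not surjective

No. Take S = {0}, T = U = {0, 1, 2}, f(0) = 0, and g = identity (surjective).
Then (g ∘ f)(0) = 0, and 2 ∈ U has no preimage under g ∘ f, so g ∘ f is not surjective.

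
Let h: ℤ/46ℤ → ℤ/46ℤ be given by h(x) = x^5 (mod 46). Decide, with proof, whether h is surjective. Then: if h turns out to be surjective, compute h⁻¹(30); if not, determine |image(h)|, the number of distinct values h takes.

38

Computing x^5 mod 46 for each x (by repeated squaring, reducing mod 46 at every step), the values h(0), h(1), …, h(45) are: 0, 1, 32, 13, 12, 43, 2, 17, 16, 31, 42, 5, 18, 27, 38, 7, 6, 21, 26, 11, 10, 37, 22, 23, 24, 9, 36, 35, 20, 25, 40, 39, 8, 19, 28, 41, 4, 15, 30, 29, 44, 3, 34, 33, 14, 45.
Every element of ℤ/46ℤ appears exactly once in this list, so h is a bijection, and in particular surjective.
Since h is surjective, we read off the preimage of 30 from the same table: h(38) = 30, so h⁻¹(30) = 38.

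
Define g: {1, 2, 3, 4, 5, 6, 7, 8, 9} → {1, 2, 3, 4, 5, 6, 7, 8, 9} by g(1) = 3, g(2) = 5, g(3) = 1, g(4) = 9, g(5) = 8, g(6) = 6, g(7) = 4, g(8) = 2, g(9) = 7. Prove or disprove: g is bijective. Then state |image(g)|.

The values 3, 5, 1, 9, 8, 6, 4, 2, 7 are a permutation of {1, 2, 3, 4, 5, 6, 7, 8, 9}: each element appears exactly once.
So g is injective and surjective, hence bijective.
The image of g is {1, 2, 3, 4, 5, 6, 7, 8, 9}, which has 9 elements.

9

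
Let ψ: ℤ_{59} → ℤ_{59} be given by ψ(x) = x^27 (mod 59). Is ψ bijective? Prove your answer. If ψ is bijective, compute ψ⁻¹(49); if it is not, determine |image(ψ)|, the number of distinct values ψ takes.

Since 59 is prime, the nonzero elements of ℤ_{59} form a cyclic group of order 58.
As gcd(27, 58) = 1, raising to the 27th power is a bijection on this group: if s^27 ≡ t^27 then (st^{−1})^27 = 1, and the only element of order dividing gcd(27, 58) = 1 is 1, so s = t.
With ψ(0) = 0 this makes ψ injective on all of ℤ_{59}, hence bijective (finite equal-size domain and codomain). In particular ψ is bijective.
Since ψ is bijective, we find the preimage of 49. The inverse of x ↦ x^27 on (ℤ_{59})^× is x ↦ x^43, because 27·43 = 1161 = 20·58 + 1 ≡ 1 (mod 58) and x^{58} = 1 for x ≠ 0 (Fermat). So ψ⁻¹(49) = 49^43 mod 59.
Repeated squaring mod 59: 49^1 ≡ 49, 49^2 ≡ 49² = 2401 ≡ 41, 49^4 ≡ 41² = 1681 ≡ 29, 49^8 ≡ 29² = 841 ≡ 15, 49^16 ≡ 15² = 225 ≡ 48, 49^32 ≡ 48² = 2304 ≡ 3. Since 43 = 32 + 8 + 2 + 1, 49^43 ≡ 3·15·41·49: 3·15 = 45, then 45·41 = 1845 ≡ 16, then 16·49 = 784 ≡ 17. So 49^43 ≡ 17 (mod 59).
Hence ψ⁻¹(49) = 17.

17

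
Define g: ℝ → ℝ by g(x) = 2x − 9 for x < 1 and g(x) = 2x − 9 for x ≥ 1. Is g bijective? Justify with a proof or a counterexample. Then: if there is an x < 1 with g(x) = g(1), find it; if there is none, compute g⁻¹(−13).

-2

Both pieces are strictly increasing (slopes 2 and 2), so each is injective on its own interval.
The left piece maps (−∞, 1) onto (−∞, −7); the right piece maps [1, ∞) onto [−7, ∞).
Since −7 = −7, the images partition ℝ: g is injective and surjective, hence bijective.
Because the two images are disjoint, no x < 1 has g(x) = g(1), so we compute g⁻¹(−13): −13 lies in (−∞, −7), so solve 2x − 9 = −13: x = (−13 + 9)/2 = −2.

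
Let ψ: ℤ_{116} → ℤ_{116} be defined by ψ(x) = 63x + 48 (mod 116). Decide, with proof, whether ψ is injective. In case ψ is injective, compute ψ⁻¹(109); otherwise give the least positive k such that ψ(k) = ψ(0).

Suppose ψ(a) = ψ(b) in ℤ_{116}. Then 63a + 48 ≡ 63b + 48 (mod 116), therefore 63(a − b) ≡ 0 (mod 116).
Since gcd(63, 116) = 1, 63 is invertible modulo 116, thus a − b ≡ 0 (mod 116), i.e. a = b.
Thus ψ is injective.
We now compute 63⁻¹ mod 116 explicitly. Euclid's algorithm: 116 = 1·63 + 53, 63 = 1·53 + 10, 53 = 5·10 + 3, 10 = 3·3 + 1; back-substituting gives 1 = 35·63 − 19·116, so 63⁻¹ ≡ 35 (mod 116).
Since ψ is injective, we compute ψ⁻¹(109): solve 63x + 48 ≡ 109 (mod 116), i.e. 63x ≡ 61 (mod 116).
Multiplying by 63⁻¹ = 35 gives x ≡ 35·61 = 2135 = 18·116 + 47 ≡ 47 (mod 116).
Check: ψ(47) = 63·47 + 48 = 3009 = 25·116 + 109 ≡ 109 (mod 116).

47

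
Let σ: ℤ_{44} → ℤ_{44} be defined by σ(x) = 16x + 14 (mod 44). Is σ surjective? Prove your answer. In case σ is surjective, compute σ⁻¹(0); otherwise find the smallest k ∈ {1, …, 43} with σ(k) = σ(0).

Since gcd(16, 44) = 4, we have 16x ≡ 0 (mod 4) for all x, so σ(x) ≡ 2 (mod 4).
But 0 ≢ 2 (mod 4), so 0 ∈ ℤ_{44} has no preimage. Hence σ is not surjective.
Since σ is not surjective, we find the least positive k with σ(k) = σ(0): this means 16k ≡ 0 (mod 44), i.e. 44 ∣ 16k. Since gcd(16, 44) = 4, dividing through by 4 this holds exactly when 11 ∣ 4k, and as gcd(4, 11) = 1, exactly when 11 ∣ k.
The smallest positive such k is 11.

11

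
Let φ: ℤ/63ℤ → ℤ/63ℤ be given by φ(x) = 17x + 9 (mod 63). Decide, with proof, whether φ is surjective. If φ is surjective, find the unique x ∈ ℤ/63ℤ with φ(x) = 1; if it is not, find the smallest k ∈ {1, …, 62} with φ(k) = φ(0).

44

Since gcd(17, 63) = 1, 17 is invertible modulo 63. Euclid's algorithm: 63 = 3·17 + 12, 17 = 1·12 + 5, 12 = 2·5 + 2, 5 = 2·2 + 1; back-substituting gives 1 = 26·17 − 7·63, so 17⁻¹ ≡ 26 (mod 63).
Then y ↦ 26(y − 9) is a two-sided inverse to φ, so every y ∈ ℤ/63ℤ has a preimage.
Hence φ is surjective.
Since φ is surjective, we find φ⁻¹(1): we need 17x ≡ 1 − 9 ≡ 55 (mod 63). Using 17⁻¹ = 26: x ≡ 26·55 = 1430 = 22·63 + 44, so x = 44.
Check: φ(44) = 17·44 + 9 = 757 = 12·63 + 1 ≡ 1 (mod 63).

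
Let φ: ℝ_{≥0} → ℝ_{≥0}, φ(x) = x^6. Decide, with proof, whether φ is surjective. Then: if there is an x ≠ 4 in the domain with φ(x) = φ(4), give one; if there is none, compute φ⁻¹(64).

2

For any y ∈ ℝ_{≥0}, x = y^{1/6} ∈ ℝ_{≥0} gives φ(x) = y, so φ is surjective.
Since x ↦ x^6 is strictly increasing on ℝ_{≥0}, it is injective there, so no x ≠ 4 in the domain has φ(x) = φ(4). We therefore compute φ⁻¹(64) = 64^{1/6} = 2 (indeed 2^6 = 64).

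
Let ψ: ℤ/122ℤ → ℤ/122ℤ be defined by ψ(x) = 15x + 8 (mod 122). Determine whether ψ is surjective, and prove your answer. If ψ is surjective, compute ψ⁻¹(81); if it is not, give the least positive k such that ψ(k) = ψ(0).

13

Since gcd(15, 122) = 1, 15 is invertible modulo 122. Euclid's algorithm: 122 = 8·15 + 2, 15 = 7·2 + 1; back-substituting gives 1 = 57·15 − 7·122, so 15⁻¹ ≡ 57 (mod 122).
For any y ∈ ℤ/122ℤ, x = 57(y − 8) mod 122 satisfies ψ(x) = 15·57(y − 8) + 8 ≡ y (since 15·57 ≡ 1 mod 122). So every y has a preimage.
Therefore ψ is surjective.
Since ψ is surjective, we compute ψ⁻¹(81): solve 15x + 8 ≡ 81 (mod 122), i.e. 15x ≡ 73 (mod 122).
Multiplying by 15⁻¹ = 57 gives x ≡ 57·73 = 4161 = 34·122 + 13 ≡ 13 (mod 122).
Check: ψ(13) = 15·13 + 8 = 203 = 1·122 + 81 ≡ 81 (mod 122).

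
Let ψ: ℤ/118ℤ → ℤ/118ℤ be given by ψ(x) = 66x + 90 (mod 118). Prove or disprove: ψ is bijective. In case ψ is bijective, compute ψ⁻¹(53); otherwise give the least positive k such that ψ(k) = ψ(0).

59

Recall that ψ is injective when ψ(s) = ψ(t) forces s = t.
We have gcd(66, 118) = 2 > 1. Taking s = 0 and t = 59: ψ(0) = 90 and ψ(59) = 66·59 + 90 = 3984 ≡ 90 (mod 118).
So ψ(0) = ψ(59) while 0 ≠ 59, hence ψ is not injective, hence not bijective.
Since ψ is not bijective, we find the least positive k with ψ(k) = ψ(0): this means 66k ≡ 0 (mod 118), i.e. 118 ∣ 66k. Since gcd(66, 118) = 2, dividing through by 2 this holds exactly when 59 ∣ 33k, and as gcd(33, 59) = 1, exactly when 59 ∣ k.
The smallest positive such k is 59.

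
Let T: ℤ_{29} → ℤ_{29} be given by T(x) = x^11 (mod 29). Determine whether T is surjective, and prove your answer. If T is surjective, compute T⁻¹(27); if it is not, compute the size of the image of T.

19

Since 29 is prime, the nonzero elements of ℤ_{29} form a cyclic group of order 28.
As gcd(11, 28) = 1, raising to the 11th power is a bijection on this group: if u^11 ≡ v^11 then (uv^{−1})^11 = 1, and the only element of order dividing gcd(11, 28) = 1 is 1, so u = v.
With T(0) = 0 this makes T injective on all of ℤ_{29}, hence bijective (finite equal-size domain and codomain). In particular T is surjective.
Since T is surjective, we find the preimage of 27. The inverse of x ↦ x^11 on (ℤ_{29})^× is x ↦ x^23, because 11·23 = 253 = 9·28 + 1 ≡ 1 (mod 28) and x^{28} = 1 for x ≠ 0 (Fermat). So T⁻¹(27) = 27^23 mod 29.
Repeated squaring mod 29: 27^1 ≡ 27, 27^2 ≡ 27² = 729 ≡ 4, 27^4 ≡ 4² = 16, 27^8 ≡ 16² = 256 ≡ 24, 27^16 ≡ 24² = 576 ≡ 25. Since 23 = 16 + 4 + 2 + 1, 27^23 ≡ 25·16·4·27: 25·16 = 400 ≡ 23, then 23·4 = 92 ≡ 5, then 5·27 = 135 ≡ 19. So 27^23 ≡ 19 (mod 29).
Hence T⁻¹(27) = 19.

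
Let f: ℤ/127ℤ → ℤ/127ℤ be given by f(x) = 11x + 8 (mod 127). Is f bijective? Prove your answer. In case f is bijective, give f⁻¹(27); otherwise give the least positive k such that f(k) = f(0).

71

Recall: injectivity means: for all a, b in the domain, f(a) = f(b) implies a = b.
Suppose f(a) = f(b) in ℤ/127ℤ. Then 11a + 8 ≡ 11b + 8 (mod 127), thus 11(a − b) ≡ 0 (mod 127).
Since gcd(11, 127) = 1, 11 is invertible modulo 127, thus a − b ≡ 0 (mod 127), i.e. a = b.
We now compute 11⁻¹ mod 127 explicitly. Euclid's algorithm: 127 = 11·11 + 6, 11 = 1·6 + 5, 6 = 1·5 + 1; back-substituting gives 1 = 104·11 − 9·127, so 11⁻¹ ≡ 104 (mod 127).
For any y ∈ ℤ/127ℤ, x = 104(y − 8) mod 127 satisfies f(x) = 11·104(y − 8) + 8 ≡ y (since 11·104 ≡ 1 mod 127). So every y has a preimage.
Thus f is bijective.
Since f is bijective, we find f⁻¹(27): we need 11x ≡ 27 − 8 ≡ 19 (mod 127). Using 11⁻¹ = 104: x ≡ 104·19 = 1976 = 15·127 + 71, so x = 71.
Check: f(71) = 11·71 + 8 = 789 = 6·127 + 27 ≡ 27 (mod 127).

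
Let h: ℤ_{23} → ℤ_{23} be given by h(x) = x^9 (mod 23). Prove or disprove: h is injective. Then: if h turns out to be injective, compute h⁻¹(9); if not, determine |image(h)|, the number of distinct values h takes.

8

Since 23 is prime, the nonzero elements of ℤ_{23} form a cyclic group of order 22.
As gcd(9, 22) = 1, raising to the 9th power is a bijection on this group: if x_1^9 ≡ x_2^9 then (x_1x_2^{−1})^9 = 1, and the only element of order dividing gcd(9, 22) = 1 is 1, so x_1 = x_2.
With h(0) = 0 this makes h injective on all of ℤ_{23}, hence bijective (finite equal-size domain and codomain). In particular h is injective.
Since h is injective, we find the preimage of 9. The inverse of x ↦ x^9 on (ℤ_{23})^× is x ↦ x^5, because 9·5 = 45 = 2·22 + 1 ≡ 1 (mod 22) and x^{22} = 1 for x ≠ 0 (Fermat). So h⁻¹(9) = 9^5 mod 23.
Repeated squaring mod 23: 9^1 ≡ 9, 9^2 ≡ 9² = 81 ≡ 12, 9^4 ≡ 12² = 144 ≡ 6. Since 5 = 4 + 1, 9^5 ≡ 6·9: 6·9 = 54 ≡ 8. So 9^5 ≡ 8 (mod 23).
Hence h⁻¹(9) = 8.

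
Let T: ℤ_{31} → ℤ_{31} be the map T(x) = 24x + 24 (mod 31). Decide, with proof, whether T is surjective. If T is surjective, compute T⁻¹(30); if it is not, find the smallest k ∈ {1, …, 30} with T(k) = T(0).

8

Since gcd(24, 31) = 1, 24 is invertible modulo 31. Euclid's algorithm: 31 = 1·24 + 7, 24 = 3·7 + 3, 7 = 2·3 + 1; back-substituting gives 1 = 22·24 − 17·31, so 24⁻¹ ≡ 22 (mod 31).
For any y ∈ ℤ_{31}, x = 22(y − 24) mod 31 satisfies T(x) = 24·22(y − 24) + 24 ≡ y (since 24·22 ≡ 1 mod 31). So every y has a preimage.
Hence T is surjective.
Since T is surjective, we compute T⁻¹(30): solve 24x + 24 ≡ 30 (mod 31), i.e. 24x ≡ 6 (mod 31).
Multiplying by 24⁻¹ = 22 gives x ≡ 22·6 = 132 = 4·31 + 8 ≡ 8 (mod 31).
Check: T(8) = 24·8 + 24 = 216 = 6·31 + 30 ≡ 30 (mod 31).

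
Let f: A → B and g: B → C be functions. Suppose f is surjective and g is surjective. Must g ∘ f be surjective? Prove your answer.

surjective

Let c ∈ C. Since g is surjective, there is b ∈ B with g(b) = c. Since f is surjective, there is a ∈ A with f(a) = b.
Then (g ∘ f)(a) = g(b) = c. Hence g ∘ f is surjective.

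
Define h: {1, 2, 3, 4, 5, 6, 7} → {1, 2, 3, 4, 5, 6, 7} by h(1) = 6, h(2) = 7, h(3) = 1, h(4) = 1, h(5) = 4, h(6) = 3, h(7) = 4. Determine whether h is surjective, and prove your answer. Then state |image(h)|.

5

No element maps to 2, so h is not surjective.
The image of h is {1, 3, 4, 6, 7}, which has 5 elements.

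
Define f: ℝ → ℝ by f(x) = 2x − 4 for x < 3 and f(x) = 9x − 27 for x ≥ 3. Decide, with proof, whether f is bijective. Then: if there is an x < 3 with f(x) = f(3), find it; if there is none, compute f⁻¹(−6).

2

Both pieces are strictly increasing (slopes 2 and 9), so each is injective on its own interval.
The left piece maps (−∞, 3) onto (−∞, 2); the right piece maps [3, ∞) onto [0, ∞).
These images overlap. In particular f(3) = 0 (right piece), and solving 2x − 4 = 0 on the left piece gives x = 2 < 3.
So f(2) = f(3) with 2 ≠ 3, and f is not injective, hence not bijective. This x = 2 is the requested value below 3.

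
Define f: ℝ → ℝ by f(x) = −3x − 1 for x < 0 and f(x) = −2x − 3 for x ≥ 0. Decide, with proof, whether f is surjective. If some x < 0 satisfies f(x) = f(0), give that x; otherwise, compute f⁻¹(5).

-2

Both pieces are strictly decreasing (slopes −3 and −2), so each is injective on its own interval.
The left piece maps (−∞, 0) onto (−1, ∞); the right piece maps [0, ∞) onto (−∞, −3].
The union (−1, ∞) ∪ (−∞, −3] omits the interval between −1 and −3; in particular −1 has no preimage. So f is not surjective.
Because the two images are disjoint, no x < 0 has f(x) = f(0), so we compute f⁻¹(5): 5 lies in (−1, ∞), so solve −3x − 1 = 5: x = (5 + 1)/(−3) = −2.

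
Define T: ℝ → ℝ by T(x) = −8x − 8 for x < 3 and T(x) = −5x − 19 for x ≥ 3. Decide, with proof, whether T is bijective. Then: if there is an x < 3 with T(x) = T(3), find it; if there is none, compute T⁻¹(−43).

24/5

Both pieces are strictly decreasing (slopes −8 and −5), so each is injective on its own interval.
The left piece maps (−∞, 3) onto (−32, ∞); the right piece maps [3, ∞) onto (−∞, −34].
The images leave a gap (−32 has no preimage), so T is not surjective, hence not bijective.
Because the two images are disjoint, no x < 3 has T(x) = T(3), so we compute T⁻¹(−43): −43 lies in (−∞, −34], so solve −5x − 19 = −43: x = (−43 + 19)/(−5) = 24/5.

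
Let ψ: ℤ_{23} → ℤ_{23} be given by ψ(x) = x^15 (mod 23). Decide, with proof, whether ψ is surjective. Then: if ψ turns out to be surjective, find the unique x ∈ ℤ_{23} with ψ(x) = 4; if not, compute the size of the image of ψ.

18

Since 23 is prime, the nonzero elements of ℤ_{23} form a cyclic group of order 22.
As gcd(15, 22) = 1, raising to the 15th power is a bijection on this group: if u^15 ≡ v^15 then (uv^{−1})^15 = 1, and the only element of order dividing gcd(15, 22) = 1 is 1, so u = v.
With ψ(0) = 0 this makes ψ injective on all of ℤ_{23}, hence bijective (finite equal-size domain and codomain). In particular ψ is surjective.
Since ψ is surjective, we find the preimage of 4. The inverse of x ↦ x^15 on (ℤ_{23})^× is x ↦ x^3, because 15·3 = 45 = 2·22 + 1 ≡ 1 (mod 22) and x^{22} = 1 for x ≠ 0 (Fermat). So ψ⁻¹(4) = 4^3 mod 23.
Repeated squaring mod 23: 4^1 ≡ 4, 4^2 ≡ 4² = 16. Since 3 = 2 + 1, 4^3 ≡ 16·4: 16·4 = 64 ≡ 18. So 4^3 ≡ 18 (mod 23).
Hence ψ⁻¹(4) = 18.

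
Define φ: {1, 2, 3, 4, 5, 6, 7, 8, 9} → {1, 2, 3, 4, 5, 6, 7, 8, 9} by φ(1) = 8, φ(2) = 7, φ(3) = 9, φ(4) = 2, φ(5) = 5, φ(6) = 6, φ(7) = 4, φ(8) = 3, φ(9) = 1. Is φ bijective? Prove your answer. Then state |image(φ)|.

9

The values 8, 7, 9, 2, 5, 6, 4, 3, 1 are a permutation of {1, 2, 3, 4, 5, 6, 7, 8, 9}: each element appears exactly once.
So φ is injective and surjective, hence bijective.
The image of φ is {1, 2, 3, 4, 5, 6, 7, 8, 9}, which has 9 elements.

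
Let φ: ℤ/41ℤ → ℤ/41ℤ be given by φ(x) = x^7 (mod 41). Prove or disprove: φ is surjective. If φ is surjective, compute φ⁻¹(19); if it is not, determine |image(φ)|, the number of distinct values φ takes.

29

Since 41 is prime, the nonzero elements of ℤ/41ℤ form a cyclic group of order 40.
As gcd(7, 40) = 1, raising to the 7th power is a bijection on this group: if s^7 ≡ t^7 then (st^{−1})^7 = 1, and the only element of order dividing gcd(7, 40) = 1 is 1, so s = t.
With φ(0) = 0 this makes φ injective on all of ℤ/41ℤ, hence bijective (finite equal-size domain and codomain). In particular φ is surjective.
Since φ is surjective, we find the preimage of 19. The inverse of x ↦ x^7 on (ℤ/41ℤ)^× is x ↦ x^23, because 7·23 = 161 = 4·40 + 1 ≡ 1 (mod 40) and x^{40} = 1 for x ≠ 0 (Fermat). So φ⁻¹(19) = 19^23 mod 41.
Repeated squaring mod 41: 19^1 ≡ 19, 19^2 ≡ 19² = 361 ≡ 33, 19^4 ≡ 33² = 1089 ≡ 23, 19^8 ≡ 23² = 529 ≡ 37, 19^16 ≡ 37² = 1369 ≡ 16. Since 23 = 16 + 4 + 2 + 1, 19^23 ≡ 16·23·33·19: 16·23 = 368 ≡ 40, then 40·33 = 1320 ≡ 8, then 8·19 = 152 ≡ 29. So 19^23 ≡ 29 (mod 41).
Hence φ⁻¹(19) = 29.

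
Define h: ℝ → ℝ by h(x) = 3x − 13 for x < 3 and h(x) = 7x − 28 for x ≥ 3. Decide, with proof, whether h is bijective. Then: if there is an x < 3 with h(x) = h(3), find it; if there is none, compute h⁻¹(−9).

2

Both pieces are strictly increasing (slopes 3 and 7), so each is injective on its own interval.
The left piece maps (−∞, 3) onto (−∞, −4); the right piece maps [3, ∞) onto [−7, ∞).
These images overlap. In particular h(3) = −7 (right piece), and solving 3x − 13 = −7 on the left piece gives x = 2 < 3.
So h(2) = h(3) with 2 ≠ 3, and h is not injective, hence not bijective. This x = 2 is the requested value below 3.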